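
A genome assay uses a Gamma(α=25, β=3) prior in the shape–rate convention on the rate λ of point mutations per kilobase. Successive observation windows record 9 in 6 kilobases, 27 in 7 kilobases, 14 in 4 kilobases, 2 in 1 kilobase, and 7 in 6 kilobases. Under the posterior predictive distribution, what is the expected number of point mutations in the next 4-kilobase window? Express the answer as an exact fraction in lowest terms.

112/9

Total count: 9 + 27 + 14 + 2 + 7 = 59.
Total exposure: 6 + 7 + 4 + 1 + 6 = 24 kilobases.
Posterior: α' = 25 + 59 = 84, β' = 3 + 24 = 27.
Predictive mean over a 4-kilobase window = T·E[λ|data] = 4·84/27 = 112/9.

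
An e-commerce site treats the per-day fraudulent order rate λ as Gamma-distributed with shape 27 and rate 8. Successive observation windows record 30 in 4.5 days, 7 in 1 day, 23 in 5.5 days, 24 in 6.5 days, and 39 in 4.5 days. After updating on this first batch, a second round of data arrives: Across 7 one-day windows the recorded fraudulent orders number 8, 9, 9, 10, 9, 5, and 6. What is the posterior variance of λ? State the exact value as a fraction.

Total count: 30 + 7 + 23 + 24 + 39 = 123.
Total exposure: 4.5 + 1 + 5.5 + 6.5 + 4.5 = 22 days.
After the first batch: Gamma(27 + 123, 8 + 22) = Gamma(150, 30).
Total count: 8 + 9 + 9 + 10 + 9 + 5 + 6 = 56.
Total exposure: 7 days.
After the second batch: Gamma(150 + 56, 30 + 7) = Gamma(206, 37).
Posterior variance = α'/β'² = 206/1369.

206/1369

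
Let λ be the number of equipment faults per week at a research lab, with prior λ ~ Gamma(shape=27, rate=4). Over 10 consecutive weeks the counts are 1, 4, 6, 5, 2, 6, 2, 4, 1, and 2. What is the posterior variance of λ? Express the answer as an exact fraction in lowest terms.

15/49

Total count: 1 + 4 + 6 + 5 + 2 + 6 + 2 + 4 + 1 + 2 = 33.
Total exposure: 10 weeks.
Posterior: α' = 27 + 33 = 60, β' = 4 + 10 = 14.
Posterior variance = α'/β'² = 60/196 = 15/49.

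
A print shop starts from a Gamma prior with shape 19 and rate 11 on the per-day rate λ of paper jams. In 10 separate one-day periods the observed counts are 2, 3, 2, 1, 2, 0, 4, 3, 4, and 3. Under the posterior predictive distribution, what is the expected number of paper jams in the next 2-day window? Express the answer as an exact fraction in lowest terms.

86/21

Total count: 2 + 3 + 2 + 1 + 2 + 0 + 4 + 3 + 4 + 3 = 24.
Total exposure: 10 days.
Gamma(α, β) with Poisson data over total exposure Σt gives posterior Gamma(α+Σx, β+Σt) = Gamma(43, 21).
Predictive mean over a 2-day window = T·E[λ|data] = 2·43/21 = 86/21.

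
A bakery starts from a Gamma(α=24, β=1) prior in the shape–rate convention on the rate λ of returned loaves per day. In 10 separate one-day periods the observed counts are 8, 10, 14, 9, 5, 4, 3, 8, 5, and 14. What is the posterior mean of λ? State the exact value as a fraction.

Total count: 8 + 10 + 14 + 9 + 5 + 4 + 3 + 8 + 5 + 14 = 80.
Total exposure: 10 days.
Conjugate update: add total count to the shape and total exposure to the rate, giving Gamma(104, 11).
Posterior mean = α'/β' = 104/11.

104/11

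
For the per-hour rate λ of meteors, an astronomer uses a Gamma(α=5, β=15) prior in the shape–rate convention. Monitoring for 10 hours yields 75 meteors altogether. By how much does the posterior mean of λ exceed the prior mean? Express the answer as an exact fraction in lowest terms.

Total count 75 over total exposure 10 hours.
Gamma(α, β) with Poisson data over total exposure Σt gives posterior Gamma(α+Σx, β+Σt) = Gamma(80, 25).
Posterior mean = 80/25 = 16/5; prior mean = 5/15 = 1/3. Difference = 16/5 − 1/3 = 43/15.

43/15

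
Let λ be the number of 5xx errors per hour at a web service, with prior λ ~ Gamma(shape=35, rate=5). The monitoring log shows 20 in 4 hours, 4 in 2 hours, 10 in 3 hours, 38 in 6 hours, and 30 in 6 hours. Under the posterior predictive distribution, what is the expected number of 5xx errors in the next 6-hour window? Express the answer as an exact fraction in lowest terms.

Total count: 20 + 4 + 10 + 38 + 30 = 102.
Total exposure: 4 + 2 + 3 + 6 + 6 = 21 hours.
By Gamma–Poisson conjugacy, the posterior is Gamma(α + Σx, β + Σt) = Gamma(35 + 102, 5 + 21) = Gamma(137, 26).
Predictive mean over a 6-hour window = T·E[λ|data] = 6·137/26 = 411/13.

411/13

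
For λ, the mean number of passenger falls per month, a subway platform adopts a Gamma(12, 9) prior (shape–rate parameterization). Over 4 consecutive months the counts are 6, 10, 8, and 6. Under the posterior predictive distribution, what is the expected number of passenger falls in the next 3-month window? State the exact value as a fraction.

126/13

Total count: 6 + 10 + 8 + 6 = 30.
Total exposure: 4 months.
The Gamma prior is conjugate for the Poisson rate, so λ | data ~ Gamma(12+30, 9+4) = Gamma(42, 13).
Predictive mean over a 3-month window = T·E[λ|data] = 3·42/13 = 126/13.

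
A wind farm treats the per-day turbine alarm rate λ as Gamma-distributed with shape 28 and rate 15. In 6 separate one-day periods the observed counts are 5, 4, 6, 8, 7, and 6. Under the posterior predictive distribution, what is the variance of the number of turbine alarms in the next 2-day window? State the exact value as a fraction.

2944/441

Total count: 5 + 4 + 6 + 8 + 7 + 6 = 36.
Total exposure: 6 days.
Conjugate update: add total count to the shape and total exposure to the rate, giving Gamma(64, 21).
The posterior predictive for a window of length T is Negative Binomial with variance T·α'·(β'+T)/β'² = 2·64·23/441 = 2944/441.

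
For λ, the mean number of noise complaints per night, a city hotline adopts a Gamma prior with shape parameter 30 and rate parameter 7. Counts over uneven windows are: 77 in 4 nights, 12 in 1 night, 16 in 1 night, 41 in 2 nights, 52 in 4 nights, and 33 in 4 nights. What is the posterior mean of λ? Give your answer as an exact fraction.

Total count: 77 + 12 + 16 + 41 + 52 + 33 = 231.
Total exposure: 4 + 1 + 1 + 2 + 4 + 4 = 16 nights.
Posterior: α' = 30 + 231 = 261, β' = 7 + 16 = 23.
Posterior mean = α'/β' = 261/23.

261/23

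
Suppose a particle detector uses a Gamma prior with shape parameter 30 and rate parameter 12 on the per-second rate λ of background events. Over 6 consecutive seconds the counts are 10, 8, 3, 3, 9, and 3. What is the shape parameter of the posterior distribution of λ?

Total count: 10 + 8 + 3 + 3 + 9 + 3 = 36.
Total exposure: 6 seconds.
Conjugate update: add total count to the shape and total exposure to the rate, giving Gamma(66, 18).

66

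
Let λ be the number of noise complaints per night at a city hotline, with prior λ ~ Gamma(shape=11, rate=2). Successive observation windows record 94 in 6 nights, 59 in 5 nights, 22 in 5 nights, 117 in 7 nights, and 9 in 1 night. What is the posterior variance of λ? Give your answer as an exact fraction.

6/13

Total count: 94 + 59 + 22 + 117 + 9 = 301.
Total exposure: 6 + 5 + 5 + 7 + 1 = 24 nights.
Gamma(α, β) with Poisson data over total exposure Σt gives posterior Gamma(α+Σx, β+Σt) = Gamma(312, 26).
Posterior variance = α'/β'² = 312/676 = 6/13.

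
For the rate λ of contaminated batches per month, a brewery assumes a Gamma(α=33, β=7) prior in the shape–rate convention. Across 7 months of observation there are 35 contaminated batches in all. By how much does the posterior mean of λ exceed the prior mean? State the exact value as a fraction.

Total count 35 over total exposure 7 months.
Conjugate update: add total count to the shape and total exposure to the rate, giving Gamma(68, 14).
Posterior mean = 68/14 = 34/7; prior mean = 33/7 = 33/7. Difference = 34/7 − 33/7 = 1/7.

1/7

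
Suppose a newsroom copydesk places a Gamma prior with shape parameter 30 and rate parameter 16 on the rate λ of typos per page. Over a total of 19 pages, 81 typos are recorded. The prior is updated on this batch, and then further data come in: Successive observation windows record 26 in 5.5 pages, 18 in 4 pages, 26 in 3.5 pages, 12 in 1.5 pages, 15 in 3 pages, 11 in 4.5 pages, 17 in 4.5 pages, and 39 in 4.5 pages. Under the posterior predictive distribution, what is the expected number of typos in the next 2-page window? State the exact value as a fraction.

Total count 81 over total exposure 19 pages.
After the first batch: Gamma(30 + 81, 16 + 19) = Gamma(111, 35).
Total count: 26 + 18 + 26 + 12 + 15 + 11 + 17 + 39 = 164.
Total exposure: 5.5 + 4 + 3.5 + 1.5 + 3 + 4.5 + 4.5 + 4.5 = 31 pages.
After the second batch: Gamma(111 + 164, 35 + 31) = Gamma(275, 66).
Predictive mean over a 2-page window = T·E[λ|data] = 2·275/66 = 25/3.

25/3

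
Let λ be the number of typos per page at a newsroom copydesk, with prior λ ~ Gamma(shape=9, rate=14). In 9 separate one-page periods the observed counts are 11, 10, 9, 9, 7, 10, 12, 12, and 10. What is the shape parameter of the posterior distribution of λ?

99

Total count: 11 + 10 + 9 + 9 + 7 + 10 + 12 + 12 + 10 = 90.
Total exposure: 9 pages.
Gamma(α, β) with Poisson data over total exposure Σt gives posterior Gamma(α+Σx, β+Σt) = Gamma(99, 23).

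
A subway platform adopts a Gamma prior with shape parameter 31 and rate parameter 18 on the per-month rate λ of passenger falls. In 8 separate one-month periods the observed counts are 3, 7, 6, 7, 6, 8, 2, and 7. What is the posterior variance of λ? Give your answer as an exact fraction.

Total count: 3 + 7 + 6 + 7 + 6 + 8 + 2 + 7 = 46.
Total exposure: 8 months.
Posterior: α' = 31 + 46 = 77, β' = 18 + 8 = 26.
Posterior variance = α'/β'² = 77/676.

77/676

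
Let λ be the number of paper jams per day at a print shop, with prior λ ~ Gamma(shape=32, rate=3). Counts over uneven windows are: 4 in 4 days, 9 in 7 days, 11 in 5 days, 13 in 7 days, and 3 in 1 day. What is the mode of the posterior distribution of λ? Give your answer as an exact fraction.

Total count: 4 + 9 + 11 + 13 + 3 = 40.
Total exposure: 4 + 7 + 5 + 7 + 1 = 24 days.
Gamma(α, β) with Poisson data over total exposure Σt gives posterior Gamma(α+Σx, β+Σt) = Gamma(72, 27).
Posterior mode = (α'−1)/β' = 71/27.

71/27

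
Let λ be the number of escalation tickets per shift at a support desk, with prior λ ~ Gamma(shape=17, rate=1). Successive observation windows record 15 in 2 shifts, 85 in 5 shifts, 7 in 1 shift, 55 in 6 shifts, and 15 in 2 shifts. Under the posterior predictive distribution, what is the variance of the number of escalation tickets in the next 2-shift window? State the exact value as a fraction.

7372/289

Total count: 15 + 85 + 7 + 55 + 15 = 177.
Total exposure: 2 + 5 + 1 + 6 + 2 = 16 shifts.
Conjugate update: add total count to the shape and total exposure to the rate, giving Gamma(194, 17).
The posterior predictive for a window of length T is Negative Binomial with variance T·α'·(β'+T)/β'² = 2·194·19/289 = 7372/289.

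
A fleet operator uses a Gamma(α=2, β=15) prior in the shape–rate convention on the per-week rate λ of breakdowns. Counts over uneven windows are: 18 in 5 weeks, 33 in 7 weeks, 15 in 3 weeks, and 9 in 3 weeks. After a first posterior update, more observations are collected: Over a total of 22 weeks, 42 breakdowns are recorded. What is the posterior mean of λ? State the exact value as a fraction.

119/55

Total count: 18 + 33 + 15 + 9 = 75.
Total exposure: 5 + 7 + 3 + 3 = 18 weeks.
After the first batch: Gamma(2 + 75, 15 + 18) = Gamma(77, 33).
Total count 42 over total exposure 22 weeks.
After the second batch: Gamma(77 + 42, 33 + 22) = Gamma(119, 55).
Posterior mean = α'/β' = 119/55.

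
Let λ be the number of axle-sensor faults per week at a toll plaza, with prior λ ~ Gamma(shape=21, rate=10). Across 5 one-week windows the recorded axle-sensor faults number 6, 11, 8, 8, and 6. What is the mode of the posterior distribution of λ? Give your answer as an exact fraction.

Total count: 6 + 11 + 8 + 8 + 6 = 39.
Total exposure: 5 weeks.
Conjugate update: add total count to the shape and total exposure to the rate, giving Gamma(60, 15).
Posterior mode = (α'−1)/β' = 59/15.

59/15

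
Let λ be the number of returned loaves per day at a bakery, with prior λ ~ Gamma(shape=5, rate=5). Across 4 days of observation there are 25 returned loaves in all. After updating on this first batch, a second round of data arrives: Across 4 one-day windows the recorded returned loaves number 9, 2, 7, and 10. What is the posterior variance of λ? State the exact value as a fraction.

58/169

Total count 25 over total exposure 4 days.
After the first batch: Gamma(5 + 25, 5 + 4) = Gamma(30, 9).
Total count: 9 + 2 + 7 + 10 = 28.
Total exposure: 4 days.
After the second batch: Gamma(30 + 28, 9 + 4) = Gamma(58, 13).
Posterior variance = α'/β'² = 58/169.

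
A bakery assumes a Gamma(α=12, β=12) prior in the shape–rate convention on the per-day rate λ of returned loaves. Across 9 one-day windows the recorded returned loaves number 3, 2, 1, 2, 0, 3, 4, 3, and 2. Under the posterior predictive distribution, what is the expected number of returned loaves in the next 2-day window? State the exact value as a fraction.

Total count: 3 + 2 + 1 + 2 + 0 + 3 + 4 + 3 + 2 = 20.
Total exposure: 9 days.
Conjugate update: add total count to the shape and total exposure to the rate, giving Gamma(32, 21).
Predictive mean over a 2-day window = T·E[λ|data] = 2·32/21 = 64/21.

64/21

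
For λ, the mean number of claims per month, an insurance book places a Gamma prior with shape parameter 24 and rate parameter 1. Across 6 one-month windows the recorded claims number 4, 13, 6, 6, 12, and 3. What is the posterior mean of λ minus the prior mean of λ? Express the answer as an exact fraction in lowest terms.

-100/7

Total count: 4 + 13 + 6 + 6 + 12 + 3 = 44.
Total exposure: 6 months.
The Gamma prior is conjugate for the Poisson rate, so λ | data ~ Gamma(24+44, 1+6) = Gamma(68, 7).
Posterior mean = 68/7 = 68/7; prior mean = 24/1 = 24. Difference = 68/7 − 24 = -100/7.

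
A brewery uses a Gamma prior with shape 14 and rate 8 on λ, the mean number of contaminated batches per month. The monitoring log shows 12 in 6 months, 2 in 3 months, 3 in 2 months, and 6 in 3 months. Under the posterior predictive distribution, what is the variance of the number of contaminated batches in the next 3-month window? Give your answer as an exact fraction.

Total count: 12 + 2 + 3 + 6 = 23.
Total exposure: 6 + 3 + 2 + 3 = 14 months.
Posterior: α' = 14 + 23 = 37, β' = 8 + 14 = 22.
The posterior predictive for a window of length T is Negative Binomial with variance T·α'·(β'+T)/β'² = 3·37·25/484 = 2775/484.

2775/484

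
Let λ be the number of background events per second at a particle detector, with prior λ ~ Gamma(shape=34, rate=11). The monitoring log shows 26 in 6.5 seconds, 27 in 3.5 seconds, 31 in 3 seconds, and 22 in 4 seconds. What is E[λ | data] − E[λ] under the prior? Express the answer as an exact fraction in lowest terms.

21/11

Total count: 26 + 27 + 31 + 22 = 106.
Total exposure: 6.5 + 3.5 + 3 + 4 = 17 seconds.
Posterior: α' = 34 + 106 = 140, β' = 11 + 17 = 28.
Posterior mean = 140/28 = 5; prior mean = 34/11 = 34/11. Difference = 5 − 34/11 = 21/11.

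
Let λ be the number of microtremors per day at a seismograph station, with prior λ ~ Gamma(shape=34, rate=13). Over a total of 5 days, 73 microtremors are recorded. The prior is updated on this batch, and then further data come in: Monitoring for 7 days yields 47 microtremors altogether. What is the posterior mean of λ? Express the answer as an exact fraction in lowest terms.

Total count 73 over total exposure 5 days.
After the first batch: Gamma(34 + 73, 13 + 5) = Gamma(107, 18).
Total count 47 over total exposure 7 days.
After the second batch: Gamma(107 + 47, 18 + 7) = Gamma(154, 25).
Posterior mean = α'/β' = 154/25.

154/25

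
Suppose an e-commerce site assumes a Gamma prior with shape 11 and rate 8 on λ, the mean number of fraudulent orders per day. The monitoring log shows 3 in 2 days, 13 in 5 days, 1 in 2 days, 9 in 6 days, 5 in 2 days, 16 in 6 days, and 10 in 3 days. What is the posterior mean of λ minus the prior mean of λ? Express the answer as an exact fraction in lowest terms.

5/8

Total count: 3 + 13 + 1 + 9 + 5 + 16 + 10 = 57.
Total exposure: 2 + 5 + 2 + 6 + 2 + 6 + 3 = 26 days.
Conjugate update: add total count to the shape and total exposure to the rate, giving Gamma(68, 34).
Posterior mean = 68/34 = 2; prior mean = 11/8 = 11/8. Difference = 2 − 11/8 = 5/8.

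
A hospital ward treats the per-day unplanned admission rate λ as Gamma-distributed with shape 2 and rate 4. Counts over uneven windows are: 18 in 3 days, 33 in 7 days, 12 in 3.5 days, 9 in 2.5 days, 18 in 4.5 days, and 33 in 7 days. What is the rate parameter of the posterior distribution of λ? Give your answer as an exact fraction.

Total count: 18 + 33 + 12 + 9 + 18 + 33 = 123.
Total exposure: 3 + 7 + 3.5 + 2.5 + 4.5 + 7 = 27.5 days.
Posterior: α' = 2 + 123 = 125, β' = 4 + 27.5 = 63/2.

63/2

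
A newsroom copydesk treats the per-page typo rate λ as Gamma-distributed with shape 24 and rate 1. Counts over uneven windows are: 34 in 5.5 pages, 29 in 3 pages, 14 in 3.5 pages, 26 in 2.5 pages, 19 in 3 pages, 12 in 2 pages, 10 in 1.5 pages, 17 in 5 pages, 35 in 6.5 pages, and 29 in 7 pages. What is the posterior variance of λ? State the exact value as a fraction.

332/2187

Total count: 34 + 29 + 14 + 26 + 19 + 12 + 10 + 17 + 35 + 29 = 225.
Total exposure: 5.5 + 3 + 3.5 + 2.5 + 3 + 2 + 1.5 + 5 + 6.5 + 7 = 39.5 pages.
Posterior: α' = 24 + 225 = 249, β' = 1 + 39.5 = 81/2.
Posterior variance = α'/β'² = 249/(6561/4) = 332/2187.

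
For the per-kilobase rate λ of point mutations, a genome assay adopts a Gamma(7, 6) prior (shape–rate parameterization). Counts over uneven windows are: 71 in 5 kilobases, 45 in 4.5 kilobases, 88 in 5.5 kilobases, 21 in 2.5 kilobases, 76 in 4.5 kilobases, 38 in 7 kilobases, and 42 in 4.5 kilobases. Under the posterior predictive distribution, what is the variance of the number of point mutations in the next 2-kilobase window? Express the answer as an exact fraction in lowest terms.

Total count: 71 + 45 + 88 + 21 + 76 + 38 + 42 = 381.
Total exposure: 5 + 4.5 + 5.5 + 2.5 + 4.5 + 7 + 4.5 = 33.5 kilobases.
The Gamma prior is conjugate for the Poisson rate, so λ | data ~ Gamma(7+381, 6+33.5) = Gamma(388, 79/2).
The posterior predictive for a window of length T is Negative Binomial with variance T·α'·(β'+T)/β'² = 2·388·(83/2)/(6241/4) = 128816/6241.

128816/6241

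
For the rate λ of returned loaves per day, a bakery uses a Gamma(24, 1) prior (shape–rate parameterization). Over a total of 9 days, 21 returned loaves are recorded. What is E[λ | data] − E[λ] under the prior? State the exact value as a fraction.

-39/2

Total count 21 over total exposure 9 days.
Gamma(α, β) with Poisson data over total exposure Σt gives posterior Gamma(α+Σx, β+Σt) = Gamma(45, 10).
Posterior mean = 45/10 = 9/2; prior mean = 24/1 = 24. Difference = 9/2 − 24 = -39/2.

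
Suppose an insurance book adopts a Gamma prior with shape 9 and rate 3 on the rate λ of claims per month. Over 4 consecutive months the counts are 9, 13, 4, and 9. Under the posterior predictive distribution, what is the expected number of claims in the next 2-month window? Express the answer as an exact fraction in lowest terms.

88/7

Total count: 9 + 13 + 4 + 9 = 35.
Total exposure: 4 months.
Conjugate update: add total count to the shape and total exposure to the rate, giving Gamma(44, 7).
Predictive mean over a 2-month window = T·E[λ|data] = 2·44/7 = 88/7.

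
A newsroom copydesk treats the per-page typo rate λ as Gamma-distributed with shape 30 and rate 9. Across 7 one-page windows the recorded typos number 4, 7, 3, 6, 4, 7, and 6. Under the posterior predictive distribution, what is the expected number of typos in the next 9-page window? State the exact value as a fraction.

Total count: 4 + 7 + 3 + 6 + 4 + 7 + 6 = 37.
Total exposure: 7 pages.
Conjugate update: add total count to the shape and total exposure to the rate, giving Gamma(67, 16).
Predictive mean over a 9-page window = T·E[λ|data] = 9·67/16 = 603/16.

603/16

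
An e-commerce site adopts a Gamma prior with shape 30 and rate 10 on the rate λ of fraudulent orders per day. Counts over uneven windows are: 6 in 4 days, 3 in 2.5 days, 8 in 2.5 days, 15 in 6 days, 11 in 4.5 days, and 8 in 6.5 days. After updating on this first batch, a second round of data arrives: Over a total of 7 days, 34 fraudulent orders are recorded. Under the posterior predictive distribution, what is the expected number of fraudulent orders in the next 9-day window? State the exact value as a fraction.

1035/43

Total count: 6 + 3 + 8 + 15 + 11 + 8 = 51.
Total exposure: 4 + 2.5 + 2.5 + 6 + 4.5 + 6.5 = 26 days.
After the first batch: Gamma(30 + 51, 10 + 26) = Gamma(81, 36).
Total count 34 over total exposure 7 days.
After the second batch: Gamma(81 + 34, 36 + 7) = Gamma(115, 43).
Predictive mean over a 9-day window = T·E[λ|data] = 9·115/43 = 1035/43.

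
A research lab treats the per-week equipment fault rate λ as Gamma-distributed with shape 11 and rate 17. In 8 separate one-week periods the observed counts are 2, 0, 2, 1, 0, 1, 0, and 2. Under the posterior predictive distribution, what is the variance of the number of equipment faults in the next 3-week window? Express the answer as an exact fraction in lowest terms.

Total count: 2 + 0 + 2 + 1 + 0 + 1 + 0 + 2 = 8.
Total exposure: 8 weeks.
Gamma(α, β) with Poisson data over total exposure Σt gives posterior Gamma(α+Σx, β+Σt) = Gamma(19, 25).
The posterior predictive for a window of length T is Negative Binomial with variance T·α'·(β'+T)/β'² = 3·19·28/625 = 1596/625.

1596/625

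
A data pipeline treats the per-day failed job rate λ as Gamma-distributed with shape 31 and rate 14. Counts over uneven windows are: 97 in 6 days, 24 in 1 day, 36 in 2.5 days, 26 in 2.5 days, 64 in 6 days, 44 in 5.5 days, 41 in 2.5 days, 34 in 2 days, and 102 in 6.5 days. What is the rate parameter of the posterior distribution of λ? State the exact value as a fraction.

97/2

Total count: 97 + 24 + 36 + 26 + 64 + 44 + 41 + 34 + 102 = 468.
Total exposure: 6 + 1 + 2.5 + 2.5 + 6 + 5.5 + 2.5 + 2 + 6.5 = 34.5 days.
Posterior: α' = 31 + 468 = 499, β' = 14 + 34.5 = 97/2.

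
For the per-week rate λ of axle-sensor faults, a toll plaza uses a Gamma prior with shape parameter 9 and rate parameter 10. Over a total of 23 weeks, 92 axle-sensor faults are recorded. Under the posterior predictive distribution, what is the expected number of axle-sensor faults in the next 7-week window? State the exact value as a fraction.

707/33

Total count 92 over total exposure 23 weeks.
Conjugate update: add total count to the shape and total exposure to the rate, giving Gamma(101, 33).
Predictive mean over a 7-week window = T·E[λ|data] = 7·101/33 = 707/33.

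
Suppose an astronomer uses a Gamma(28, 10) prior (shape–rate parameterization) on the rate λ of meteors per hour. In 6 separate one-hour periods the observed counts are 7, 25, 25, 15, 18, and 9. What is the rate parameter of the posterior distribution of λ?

Total count: 7 + 25 + 25 + 15 + 18 + 9 = 99.
Total exposure: 6 hours.
Posterior: α' = 28 + 99 = 127, β' = 10 + 6 = 16.

16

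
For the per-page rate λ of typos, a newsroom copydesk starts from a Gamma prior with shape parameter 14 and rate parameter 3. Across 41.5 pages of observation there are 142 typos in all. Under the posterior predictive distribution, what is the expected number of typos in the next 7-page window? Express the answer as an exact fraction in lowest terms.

Total count 142 over total exposure 41.5 pages.
The Gamma prior is conjugate for the Poisson rate, so λ | data ~ Gamma(14+142, 3+41.5) = Gamma(156, 89/2).
Predictive mean over a 7-page window = T·E[λ|data] = 7·156/(89/2) = 2184/89.

2184/89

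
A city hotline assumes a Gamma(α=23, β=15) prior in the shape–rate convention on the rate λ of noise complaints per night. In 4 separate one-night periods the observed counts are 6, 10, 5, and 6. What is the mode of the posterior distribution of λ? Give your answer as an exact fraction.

49/19

Total count: 6 + 10 + 5 + 6 = 27.
Total exposure: 4 nights.
Conjugate update: add total count to the shape and total exposure to the rate, giving Gamma(50, 19).
Posterior mode = (α'−1)/β' = 49/19.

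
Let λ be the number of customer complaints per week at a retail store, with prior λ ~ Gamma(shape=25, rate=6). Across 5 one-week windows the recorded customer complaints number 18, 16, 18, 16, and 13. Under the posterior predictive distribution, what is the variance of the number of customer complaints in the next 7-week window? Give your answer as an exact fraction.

Total count: 18 + 16 + 18 + 16 + 13 = 81.
Total exposure: 5 weeks.
Posterior: α' = 25 + 81 = 106, β' = 6 + 5 = 11.
The posterior predictive for a window of length T is Negative Binomial with variance T·α'·(β'+T)/β'² = 7·106·18/121 = 13356/121.

13356/121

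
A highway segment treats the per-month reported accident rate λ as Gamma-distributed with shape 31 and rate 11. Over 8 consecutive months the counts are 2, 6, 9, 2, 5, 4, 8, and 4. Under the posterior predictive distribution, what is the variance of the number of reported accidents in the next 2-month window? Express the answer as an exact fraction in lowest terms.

2982/361

Total count: 2 + 6 + 9 + 2 + 5 + 4 + 8 + 4 = 40.
Total exposure: 8 months.
By Gamma–Poisson conjugacy, the posterior is Gamma(α + Σx, β + Σt) = Gamma(31 + 40, 11 + 8) = Gamma(71, 19).
The posterior predictive for a window of length T is Negative Binomial with variance T·α'·(β'+T)/β'² = 2·71·21/361 = 2982/361.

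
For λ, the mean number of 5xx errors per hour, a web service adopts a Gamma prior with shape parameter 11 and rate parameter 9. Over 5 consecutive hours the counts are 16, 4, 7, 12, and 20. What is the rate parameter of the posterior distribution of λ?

14

Total count: 16 + 4 + 7 + 12 + 20 = 59.
Total exposure: 5 hours.
Gamma(α, β) with Poisson data over total exposure Σt gives posterior Gamma(α+Σx, β+Σt) = Gamma(70, 14).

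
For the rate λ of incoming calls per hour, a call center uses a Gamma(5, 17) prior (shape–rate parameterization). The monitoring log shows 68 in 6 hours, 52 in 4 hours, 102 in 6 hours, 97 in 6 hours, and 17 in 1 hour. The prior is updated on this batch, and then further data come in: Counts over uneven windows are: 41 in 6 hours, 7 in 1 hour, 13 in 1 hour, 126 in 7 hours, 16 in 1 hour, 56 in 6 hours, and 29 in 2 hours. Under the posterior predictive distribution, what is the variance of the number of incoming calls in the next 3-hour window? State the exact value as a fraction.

Total count: 68 + 52 + 102 + 97 + 17 = 336.
Total exposure: 6 + 4 + 6 + 6 + 1 = 23 hours.
After the first batch: Gamma(5 + 336, 17 + 23) = Gamma(341, 40).
Total count: 41 + 7 + 13 + 126 + 16 + 56 + 29 = 288.
Total exposure: 6 + 1 + 1 + 7 + 1 + 6 + 2 = 24 hours.
After the second batch: Gamma(341 + 288, 40 + 24) = Gamma(629, 64).
The posterior predictive for a window of length T is Negative Binomial with variance T·α'·(β'+T)/β'² = 3·629·67/4096 = 126429/4096.

126429/4096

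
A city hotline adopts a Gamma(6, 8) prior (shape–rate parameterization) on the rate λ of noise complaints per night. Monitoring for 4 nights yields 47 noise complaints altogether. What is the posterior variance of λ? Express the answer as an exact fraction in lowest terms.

Total count 47 over total exposure 4 nights.
Posterior: α' = 6 + 47 = 53, β' = 8 + 4 = 12.
Posterior variance = α'/β'² = 53/144.

53/144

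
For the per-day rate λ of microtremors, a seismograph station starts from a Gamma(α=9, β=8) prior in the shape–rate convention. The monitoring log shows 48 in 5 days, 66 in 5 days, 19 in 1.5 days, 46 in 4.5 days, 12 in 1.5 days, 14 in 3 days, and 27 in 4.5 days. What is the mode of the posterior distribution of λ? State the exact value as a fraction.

80/11

Total count: 48 + 66 + 19 + 46 + 12 + 14 + 27 = 232.
Total exposure: 5 + 5 + 1.5 + 4.5 + 1.5 + 3 + 4.5 = 25 days.
Gamma(α, β) with Poisson data over total exposure Σt gives posterior Gamma(α+Σx, β+Σt) = Gamma(241, 33).
Posterior mode = (α'−1)/β' = 240/33 = 80/11.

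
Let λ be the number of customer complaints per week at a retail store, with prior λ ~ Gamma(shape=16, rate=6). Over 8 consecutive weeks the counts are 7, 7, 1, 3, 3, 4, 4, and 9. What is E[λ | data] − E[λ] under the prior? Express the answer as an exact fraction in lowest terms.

Total count: 7 + 7 + 1 + 3 + 3 + 4 + 4 + 9 = 38.
Total exposure: 8 weeks.
By Gamma–Poisson conjugacy, the posterior is Gamma(α + Σx, β + Σt) = Gamma(16 + 38, 6 + 8) = Gamma(54, 14).
Posterior mean = 54/14 = 27/7; prior mean = 16/6 = 8/3. Difference = 27/7 − 8/3 = 25/21.

25/21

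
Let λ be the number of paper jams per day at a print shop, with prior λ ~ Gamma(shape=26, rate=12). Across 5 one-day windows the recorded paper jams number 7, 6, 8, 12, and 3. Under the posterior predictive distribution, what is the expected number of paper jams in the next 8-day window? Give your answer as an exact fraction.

496/17

Total count: 7 + 6 + 8 + 12 + 3 = 36.
Total exposure: 5 days.
By Gamma–Poisson conjugacy, the posterior is Gamma(α + Σx, β + Σt) = Gamma(26 + 36, 12 + 5) = Gamma(62, 17).
Predictive mean over an 8-day window = T·E[λ|data] = 8·62/17 = 496/17.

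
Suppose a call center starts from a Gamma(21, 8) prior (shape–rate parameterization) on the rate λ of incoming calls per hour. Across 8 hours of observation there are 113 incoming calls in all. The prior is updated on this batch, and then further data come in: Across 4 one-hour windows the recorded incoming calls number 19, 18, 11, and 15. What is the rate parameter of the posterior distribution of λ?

Total count 113 over total exposure 8 hours.
After the first batch: Gamma(21 + 113, 8 + 8) = Gamma(134, 16).
Total count: 19 + 18 + 11 + 15 = 63.
Total exposure: 4 hours.
After the second batch: Gamma(134 + 63, 16 + 4) = Gamma(197, 20).

20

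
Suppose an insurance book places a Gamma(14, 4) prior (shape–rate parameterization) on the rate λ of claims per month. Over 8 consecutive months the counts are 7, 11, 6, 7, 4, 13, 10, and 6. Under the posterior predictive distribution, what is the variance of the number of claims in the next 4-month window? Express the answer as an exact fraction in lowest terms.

104/3

Total count: 7 + 11 + 6 + 7 + 4 + 13 + 10 + 6 = 64.
Total exposure: 8 months.
Conjugate update: add total count to the shape and total exposure to the rate, giving Gamma(78, 12).
The posterior predictive for a window of length T is Negative Binomial with variance T·α'·(β'+T)/β'² = 4·78·16/144 = 104/3.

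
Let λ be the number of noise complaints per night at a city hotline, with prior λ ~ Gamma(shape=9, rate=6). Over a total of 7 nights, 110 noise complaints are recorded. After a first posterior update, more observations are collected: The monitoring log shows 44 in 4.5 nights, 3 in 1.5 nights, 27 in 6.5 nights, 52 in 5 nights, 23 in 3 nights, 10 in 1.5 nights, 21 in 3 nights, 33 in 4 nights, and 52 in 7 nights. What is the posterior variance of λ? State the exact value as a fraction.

384/2401

Total count 110 over total exposure 7 nights.
After the first batch: Gamma(9 + 110, 6 + 7) = Gamma(119, 13).
Total count: 44 + 3 + 27 + 52 + 23 + 10 + 21 + 33 + 52 = 265.
Total exposure: 4.5 + 1.5 + 6.5 + 5 + 3 + 1.5 + 3 + 4 + 7 = 36 nights.
After the second batch: Gamma(119 + 265, 13 + 36) = Gamma(384, 49).
Posterior variance = α'/β'² = 384/2401.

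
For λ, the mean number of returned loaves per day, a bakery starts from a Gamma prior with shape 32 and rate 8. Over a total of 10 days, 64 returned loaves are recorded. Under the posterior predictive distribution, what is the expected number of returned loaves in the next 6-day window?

Total count 64 over total exposure 10 days.
Gamma(α, β) with Poisson data over total exposure Σt gives posterior Gamma(α+Σx, β+Σt) = Gamma(96, 18).
Predictive mean over a 6-day window = T·E[λ|data] = 6·96/18 = 32.

32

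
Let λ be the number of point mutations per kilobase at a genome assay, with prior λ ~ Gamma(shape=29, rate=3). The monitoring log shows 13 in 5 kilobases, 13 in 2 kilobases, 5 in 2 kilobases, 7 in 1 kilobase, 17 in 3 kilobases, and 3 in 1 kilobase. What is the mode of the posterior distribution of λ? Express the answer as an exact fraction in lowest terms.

Total count: 13 + 13 + 5 + 7 + 17 + 3 = 58.
Total exposure: 5 + 2 + 2 + 1 + 3 + 1 = 14 kilobases.
By Gamma–Poisson conjugacy, the posterior is Gamma(α + Σx, β + Σt) = Gamma(29 + 58, 3 + 14) = Gamma(87, 17).
Posterior mode = (α'−1)/β' = 86/17.

86/17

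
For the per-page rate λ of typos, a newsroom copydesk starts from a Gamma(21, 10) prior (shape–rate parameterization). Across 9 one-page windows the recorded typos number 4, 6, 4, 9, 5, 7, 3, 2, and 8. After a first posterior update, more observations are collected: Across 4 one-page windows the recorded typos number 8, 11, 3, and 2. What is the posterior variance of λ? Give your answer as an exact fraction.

93/529

Total count: 4 + 6 + 4 + 9 + 5 + 7 + 3 + 2 + 8 = 48.
Total exposure: 9 pages.
After the first batch: Gamma(21 + 48, 10 + 9) = Gamma(69, 19).
Total count: 8 + 11 + 3 + 2 = 24.
Total exposure: 4 pages.
After the second batch: Gamma(69 + 24, 19 + 4) = Gamma(93, 23).
Posterior variance = α'/β'² = 93/529.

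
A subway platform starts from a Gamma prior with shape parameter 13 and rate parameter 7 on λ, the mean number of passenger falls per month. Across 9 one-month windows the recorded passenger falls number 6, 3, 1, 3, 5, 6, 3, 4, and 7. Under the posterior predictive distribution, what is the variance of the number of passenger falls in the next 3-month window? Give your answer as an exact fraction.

2907/256

Total count: 6 + 3 + 1 + 3 + 5 + 6 + 3 + 4 + 7 = 38.
Total exposure: 9 months.
Conjugate update: add total count to the shape and total exposure to the rate, giving Gamma(51, 16).
The posterior predictive for a window of length T is Negative Binomial with variance T·α'·(β'+T)/β'² = 3·51·19/256 = 2907/256.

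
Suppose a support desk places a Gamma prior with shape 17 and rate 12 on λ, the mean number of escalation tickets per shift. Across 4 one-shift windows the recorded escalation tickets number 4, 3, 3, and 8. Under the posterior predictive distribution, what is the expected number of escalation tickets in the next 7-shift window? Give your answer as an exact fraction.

Total count: 4 + 3 + 3 + 8 = 18.
Total exposure: 4 shifts.
The Gamma prior is conjugate for the Poisson rate, so λ | data ~ Gamma(17+18, 12+4) = Gamma(35, 16).
Predictive mean over a 7-shift window = T·E[λ|data] = 7·35/16 = 245/16.

245/16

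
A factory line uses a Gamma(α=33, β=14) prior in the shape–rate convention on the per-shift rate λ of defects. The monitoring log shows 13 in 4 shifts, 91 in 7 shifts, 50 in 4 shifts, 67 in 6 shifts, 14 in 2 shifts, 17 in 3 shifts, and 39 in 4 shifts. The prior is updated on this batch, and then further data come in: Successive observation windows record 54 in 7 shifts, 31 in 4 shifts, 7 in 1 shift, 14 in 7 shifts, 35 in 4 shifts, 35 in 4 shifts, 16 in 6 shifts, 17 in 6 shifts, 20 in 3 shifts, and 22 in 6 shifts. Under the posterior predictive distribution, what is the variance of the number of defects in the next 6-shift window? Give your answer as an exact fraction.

Total count: 13 + 91 + 50 + 67 + 14 + 17 + 39 = 291.
Total exposure: 4 + 7 + 4 + 6 + 2 + 3 + 4 = 30 shifts.
After the first batch: Gamma(33 + 291, 14 + 30) = Gamma(324, 44).
Total count: 54 + 31 + 7 + 14 + 35 + 35 + 16 + 17 + 20 + 22 = 251.
Total exposure: 7 + 4 + 1 + 7 + 4 + 4 + 6 + 6 + 3 + 6 = 48 shifts.
After the second batch: Gamma(324 + 251, 44 + 48) = Gamma(575, 92).
The posterior predictive for a window of length T is Negative Binomial with variance T·α'·(β'+T)/β'² = 6·575·98/8464 = 3675/92.

3675/92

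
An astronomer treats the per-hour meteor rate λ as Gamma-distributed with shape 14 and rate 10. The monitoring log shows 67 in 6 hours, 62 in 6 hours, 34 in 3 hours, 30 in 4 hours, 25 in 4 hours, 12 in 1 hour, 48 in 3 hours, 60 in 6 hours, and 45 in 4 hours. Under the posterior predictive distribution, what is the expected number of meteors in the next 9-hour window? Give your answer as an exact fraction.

3573/47

Total count: 67 + 62 + 34 + 30 + 25 + 12 + 48 + 60 + 45 = 383.
Total exposure: 6 + 6 + 3 + 4 + 4 + 1 + 3 + 6 + 4 = 37 hours.
By Gamma–Poisson conjugacy, the posterior is Gamma(α + Σx, β + Σt) = Gamma(14 + 383, 10 + 37) = Gamma(397, 47).
Predictive mean over a 9-hour window = T·E[λ|data] = 9·397/47 = 3573/47.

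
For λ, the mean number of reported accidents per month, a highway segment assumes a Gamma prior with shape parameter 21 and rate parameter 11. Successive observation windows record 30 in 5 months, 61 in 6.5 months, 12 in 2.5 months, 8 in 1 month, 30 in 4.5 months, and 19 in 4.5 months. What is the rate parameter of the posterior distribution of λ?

35

Total count: 30 + 61 + 12 + 8 + 30 + 19 = 160.
Total exposure: 5 + 6.5 + 2.5 + 1 + 4.5 + 4.5 = 24 months.
Conjugate update: add total count to the shape and total exposure to the rate, giving Gamma(181, 35).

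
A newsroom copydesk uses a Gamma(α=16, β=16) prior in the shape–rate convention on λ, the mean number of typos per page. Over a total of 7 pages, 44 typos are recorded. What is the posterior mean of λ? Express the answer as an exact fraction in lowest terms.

60/23

Total count 44 over total exposure 7 pages.
Conjugate update: add total count to the shape and total exposure to the rate, giving Gamma(60, 23).
Posterior mean = α'/β' = 60/23.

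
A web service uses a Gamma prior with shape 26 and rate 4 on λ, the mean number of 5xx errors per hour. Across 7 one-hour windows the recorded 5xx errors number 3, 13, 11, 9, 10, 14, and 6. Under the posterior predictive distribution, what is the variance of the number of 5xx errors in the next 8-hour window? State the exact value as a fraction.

13984/121

Total count: 3 + 13 + 11 + 9 + 10 + 14 + 6 = 66.
Total exposure: 7 hours.
Conjugate update: add total count to the shape and total exposure to the rate, giving Gamma(92, 11).
The posterior predictive for a window of length T is Negative Binomial with variance T·α'·(β'+T)/β'² = 8·92·19/121 = 13984/121.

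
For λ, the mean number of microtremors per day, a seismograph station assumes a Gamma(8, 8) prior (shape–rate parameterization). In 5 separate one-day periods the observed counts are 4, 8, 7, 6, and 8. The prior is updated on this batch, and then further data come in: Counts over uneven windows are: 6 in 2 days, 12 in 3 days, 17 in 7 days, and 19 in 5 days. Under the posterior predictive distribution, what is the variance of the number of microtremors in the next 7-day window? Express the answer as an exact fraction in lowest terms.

4921/180

Total count: 4 + 8 + 7 + 6 + 8 = 33.
Total exposure: 5 days.
After the first batch: Gamma(8 + 33, 8 + 5) = Gamma(41, 13).
Total count: 6 + 12 + 17 + 19 = 54.
Total exposure: 2 + 3 + 7 + 5 = 17 days.
After the second batch: Gamma(41 + 54, 13 + 17) = Gamma(95, 30).
The posterior predictive for a window of length T is Negative Binomial with variance T·α'·(β'+T)/β'² = 7·95·37/900 = 4921/180.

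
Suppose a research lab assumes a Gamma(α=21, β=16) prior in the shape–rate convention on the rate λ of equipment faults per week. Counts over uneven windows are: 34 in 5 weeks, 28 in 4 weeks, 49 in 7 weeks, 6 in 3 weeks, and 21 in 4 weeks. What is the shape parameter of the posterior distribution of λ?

159

Total count: 34 + 28 + 49 + 6 + 21 = 138.
Total exposure: 5 + 4 + 7 + 3 + 4 = 23 weeks.
Posterior: α' = 21 + 138 = 159, β' = 16 + 23 = 39.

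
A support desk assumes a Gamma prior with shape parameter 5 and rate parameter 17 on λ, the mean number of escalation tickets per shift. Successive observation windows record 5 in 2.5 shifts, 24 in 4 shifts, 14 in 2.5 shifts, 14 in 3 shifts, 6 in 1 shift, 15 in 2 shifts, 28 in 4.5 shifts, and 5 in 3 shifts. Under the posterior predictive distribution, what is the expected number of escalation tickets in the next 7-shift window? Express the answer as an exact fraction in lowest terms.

1624/79

Total count: 5 + 24 + 14 + 14 + 6 + 15 + 28 + 5 = 111.
Total exposure: 2.5 + 4 + 2.5 + 3 + 1 + 2 + 4.5 + 3 = 22.5 shifts.
Conjugate update: add total count to the shape and total exposure to the rate, giving Gamma(116, 79/2).
Predictive mean over a 7-shift window = T·E[λ|data] = 7·116/(79/2) = 1624/79.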